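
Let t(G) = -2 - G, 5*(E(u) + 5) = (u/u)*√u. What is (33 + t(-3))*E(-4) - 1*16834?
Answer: -17004 + 68*I/5 ≈ -17004.0 + 13.6*I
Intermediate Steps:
E(u) = -5 + √u/5 (E(u) = -5 + ((u/u)*√u)/5 = -5 + (1*√u)/5 = -5 + √u/5)
(33 + t(-3))*E(-4) - 1*16834 = (33 + (-2 - 1*(-3)))*(-5 + √(-4)/5) - 1*16834 = (33 + (-2 + 3))*(-5 + (2*I)/5) - 16834 = (33 + 1)*(-5 + 2*I/5) - 16834 = 34*(-5 + 2*I/5) - 16834 = (-170 + 68*I/5) - 16834 = -17004 + 68*I/5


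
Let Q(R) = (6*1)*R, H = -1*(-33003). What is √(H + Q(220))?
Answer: √34323 ≈ 185.26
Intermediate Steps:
H = 33003
Q(R) = 6*R
√(H + Q(220)) = √(33003 + 6*220) = √(33003 + 1320) = √34323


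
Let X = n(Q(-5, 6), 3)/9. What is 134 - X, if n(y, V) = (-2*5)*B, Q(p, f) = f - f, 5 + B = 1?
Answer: 1166/9 ≈ 129.56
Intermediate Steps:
B = -4 (B = -5 + 1 = -4)
Q(p, f) = 0
n(y, V) = 40 (n(y, V) = -2*5*(-4) = -10*(-4) = 40)
X = 40/9 ≈ 4.4444
134 - X = 134 - 1*40/9 = 134 - 40/9 = 1166/9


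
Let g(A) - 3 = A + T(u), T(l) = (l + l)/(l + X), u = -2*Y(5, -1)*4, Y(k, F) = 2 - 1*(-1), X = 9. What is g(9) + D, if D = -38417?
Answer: -192009/5 ≈ -38402.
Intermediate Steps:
Y(k, F) = 3 (Y(k, F) = 2 + 1 = 3)
u = -24 (u = -2*3*4 = -6*4 = -24)
T(l) = 2*l/(9 + l) (T(l) = (l + l)/(l + 9) = (2*l)/(9 + l) = 2*l/(9 + l))
g(A) = 31/5 + A (g(A) = 3 + (A + 2*(-24)/(9 - 24)) = 3 + (A + 2*(-24)/(-15)) = 3 + (A + 2*(-24)*(-1/15)) = 3 + (A + 16/5) = 3 + (16/5 + A) = 31/5 + A)
g(9) + D = (31/5 + 9) - 38417 = 76/5 - 38417 = -192009/5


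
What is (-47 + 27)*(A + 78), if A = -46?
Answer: -640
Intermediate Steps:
(-47 + 27)*(A + 78) = (-47 + 27)*(-46 + 78) = -20*32 = -640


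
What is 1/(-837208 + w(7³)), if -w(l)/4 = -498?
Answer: -1/835216 ≈ -1.1973e-6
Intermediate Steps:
w(l) = 1992 (w(l) = -4*(-498) = 1992)
1/(-837208 + w(7³)) = 1/(-837208 + 1992) = 1/(-835216) = -1/835216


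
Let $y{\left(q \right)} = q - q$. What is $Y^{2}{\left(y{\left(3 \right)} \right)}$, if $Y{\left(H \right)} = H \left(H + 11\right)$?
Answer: $0$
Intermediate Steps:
$y{\left(q \right)} = 0$
$Y{\left(H \right)} = H \left(11 + H\right)$
$Y^{2}{\left(y{\left(3 \right)} \right)} = \left(0 \left(11 + 0\right)\right)^{2} = \left(0 \cdot 11\right)^{2} = 0^{2} = 0$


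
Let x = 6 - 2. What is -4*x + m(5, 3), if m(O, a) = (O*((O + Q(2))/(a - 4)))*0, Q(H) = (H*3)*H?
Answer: -16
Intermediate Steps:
x = 4
Q(H) = 3*H² (Q(H) = (3*H)*H = 3*H²)
m(O, a) = 0 (m(O, a) = (O*((O + 3*2²)/(a - 4)))*0 = (O*((O + 3*4)/(-4 + a)))*0 = (O*((O + 12)/(-4 + a)))*0 = (O*((12 + O)/(-4 + a)))*0 = (O*(12 + O)/(-4 + a))*0 = 0)
-4*x + m(5, 3) = -4*4 + 0 = -16 + 0 = -16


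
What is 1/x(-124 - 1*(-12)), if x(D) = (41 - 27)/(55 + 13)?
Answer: 34/7 ≈ 4.8571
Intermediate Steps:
x(D) = 7/34 (x(D) = 14/68 = 14*(1/68) = 7/34)
1/x(-124 - 1*(-12)) = 1/(7/34) = 34/7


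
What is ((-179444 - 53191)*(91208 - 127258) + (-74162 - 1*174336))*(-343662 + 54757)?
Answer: -2422827606719060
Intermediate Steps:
((-179444 - 53191)*(91208 - 127258) + (-74162 - 1*174336))*(-343662 + 54757) = (-232635*(-36050) + (-74162 - 174336))*(-288905) = (8386491750 - 248498)*(-288905) = 8386243252*(-288905) = -2422827606719060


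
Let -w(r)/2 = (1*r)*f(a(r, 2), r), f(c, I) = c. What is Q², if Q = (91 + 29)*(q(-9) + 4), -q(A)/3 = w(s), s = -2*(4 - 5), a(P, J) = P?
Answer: 11289600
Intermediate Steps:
s = 2 (s = -2*(-1) = 2)
w(r) = -2*r² (w(r) = -2*1*r*r = -2*r*r = -2*r²)
q(A) = 24 (q(A) = -(-6)*2² = -(-6)*4 = -3*(-8) = 24)
Q = 3360 (Q = (91 + 29)*(24 + 4) = 120*28 = 3360)
Q² = 3360² = 11289600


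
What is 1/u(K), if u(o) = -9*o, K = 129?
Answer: -1/1161 ≈ -0.00086133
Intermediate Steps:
1/u(K) = 1/(-9*129) = 1/(-1161) = -1/1161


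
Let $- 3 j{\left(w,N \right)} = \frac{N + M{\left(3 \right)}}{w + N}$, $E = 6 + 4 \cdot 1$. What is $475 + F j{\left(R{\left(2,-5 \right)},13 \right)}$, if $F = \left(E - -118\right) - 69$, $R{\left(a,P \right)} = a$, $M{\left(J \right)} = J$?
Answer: $\frac{20431}{45} \approx 454.02$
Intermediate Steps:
$E = 10$ ($E = 6 + 4 = 10$)
$j{\left(w,N \right)} = - \frac{3 + N}{3 \left(N + w\right)}$ ($j{\left(w,N \right)} = - \frac{\left(N + 3\right) \frac{1}{w + N}}{3} = - \frac{\left(3 + N\right) \frac{1}{N + w}}{3} = - \frac{\frac{1}{N + w} \left(3 + N\right)}{3} = - \frac{3 + N}{3 \left(N + w\right)}$)
$F = 59$ ($F = \left(10 - -118\right) - 69 = \left(10 + 118\right) - 69 = 128 - 69 = 59$)
$475 + F j{\left(R{\left(2,-5 \right)},13 \right)} = 475 + 59 \frac{-1 - \frac{13}{3}}{13 + 2} = 475 + 59 \frac{-1 - \frac{13}{3}}{15} = 475 + 59 \cdot \frac{1}{15} \left(- \frac{16}{3}\right) = 475 + 59 \left(- \frac{16}{45}\right) = 475 - \frac{944}{45} = \frac{20431}{45}$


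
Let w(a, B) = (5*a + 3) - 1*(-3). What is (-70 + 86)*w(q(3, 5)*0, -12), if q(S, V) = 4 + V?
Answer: 96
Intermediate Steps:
w(a, B) = 6 + 5*a (w(a, B) = (3 + 5*a) + 3 = 6 + 5*a)
(-70 + 86)*w(q(3, 5)*0, -12) = (-70 + 86)*(6 + 5*((4 + 5)*0)) = 16*(6 + 5*(9*0)) = 16*(6 + 5*0) = 16*(6 + 0) = 16*6 = 96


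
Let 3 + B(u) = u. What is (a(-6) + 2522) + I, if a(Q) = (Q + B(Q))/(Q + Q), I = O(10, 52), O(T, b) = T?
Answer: 10133/4 ≈ 2533.3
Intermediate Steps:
I = 10
B(u) = -3 + u
a(Q) = (-3 + 2*Q)/(2*Q) (a(Q) = (Q + (-3 + Q))/(Q + Q) = (-3 + 2*Q)/((2*Q)) = (-3 + 2*Q)*(1/(2*Q)) = (-3 + 2*Q)/(2*Q))
(a(-6) + 2522) + I = ((-3/2 - 6)/(-6) + 2522) + 10 = (-1/6*(-15/2) + 2522) + 10 = (5/4 + 2522) + 10 = 10093/4 + 10 = 10133/4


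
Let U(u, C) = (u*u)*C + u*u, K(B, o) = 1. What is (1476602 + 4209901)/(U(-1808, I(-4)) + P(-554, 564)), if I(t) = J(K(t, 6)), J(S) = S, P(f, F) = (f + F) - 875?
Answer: 5686503/6536863 ≈ 0.86991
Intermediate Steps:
P(f, F) = -875 + F + f (P(f, F) = (F + f) - 875 = -875 + F + f)
I(t) = 1
U(u, C) = u² + C*u² (U(u, C) = u²*C + u² = C*u² + u² = u² + C*u²)
(1476602 + 4209901)/(U(-1808, I(-4)) + P(-554, 564)) = (1476602 + 4209901)/((-1808)²*(1 + 1) + (-875 + 564 - 554)) = 5686503/(3268864*2 - 865) = 5686503/(6537728 - 865) = 5686503/6536863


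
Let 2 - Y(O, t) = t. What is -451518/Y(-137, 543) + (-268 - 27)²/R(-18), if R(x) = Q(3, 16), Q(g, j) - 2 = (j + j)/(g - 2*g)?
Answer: -129502107/14066 ≈ -9206.8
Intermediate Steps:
Y(O, t) = 2 - t
Q(g, j) = 2 - 2*j/g (Q(g, j) = 2 + (j + j)/(g - 2*g) = 2 + (2*j)/((-g)) = 2 + (2*j)*(-1/g) = 2 - 2*j/g)
R(x) = -26/3 (R(x) = 2 - 2*16/3 = 2 - 2*16*⅓ = 2 - 32/3 = -26/3)
-451518/Y(-137, 543) + (-268 - 27)²/R(-18) = -451518/(2 - 1*543) + (-268 - 27)²/(-26/3) = -451518/(2 - 543) + (-295)²*(-3/26) = -451518/(-541) + 87025*(-3/26) = -451518*(-1/541) - 261075/26 = 451518/541 - 261075/26 = -129502107/14066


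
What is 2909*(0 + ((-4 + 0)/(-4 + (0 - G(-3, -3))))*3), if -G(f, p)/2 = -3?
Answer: 17454/5 ≈ 3490.8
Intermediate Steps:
G(f, p) = 6 (G(f, p) = -2*(-3) = 6)
2909*(0 + ((-4 + 0)/(-4 + (0 - G(-3, -3))))*3) = 2909*(0 + ((-4 + 0)/(-4 + (0 - 1*6)))*3) = 2909*(0 - 4/(-4 + (0 - 6))*3) = 2909*(0 - 4/(-4 - 6)*3) = 2909*(0 - 4/(-10)*3) = 2909*(0 - 4*(-⅒)*3) = 2909*(0 + (⅖)*3) = 2909*(0 + 6/5) = 2909*(6/5) = 17454/5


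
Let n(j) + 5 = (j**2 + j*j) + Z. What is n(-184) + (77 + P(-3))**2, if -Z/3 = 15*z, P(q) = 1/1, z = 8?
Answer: 73431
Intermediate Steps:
P(q) = 1
Z = -360 (Z = -45*8 = -3*120 = -360)
n(j) = -365 + 2*j**2 (n(j) = -5 + ((j**2 + j*j) - 360) = -5 + ((j**2 + j**2) - 360) = -5 + (2*j**2 - 360) = -5 + (-360 + 2*j**2) = -365 + 2*j**2)
n(-184) + (77 + P(-3))**2 = (-365 + 2*(-184)**2) + (77 + 1)**2 = (-365 + 2*33856) + 78**2 = (-365 + 67712) + 6084 = 67347 + 6084 = 73431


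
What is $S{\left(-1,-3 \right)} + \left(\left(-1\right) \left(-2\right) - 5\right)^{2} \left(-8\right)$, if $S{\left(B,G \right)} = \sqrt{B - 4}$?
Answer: $-72 + i \sqrt{5} \approx -72.0 + 2.2361 i$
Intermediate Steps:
$S{\left(B,G \right)} = \sqrt{-4 + B}$
$S{\left(-1,-3 \right)} + \left(\left(-1\right) \left(-2\right) - 5\right)^{2} \left(-8\right) = \sqrt{-4 - 1} + \left(\left(-1\right) \left(-2\right) - 5\right)^{2} \left(-8\right) = \sqrt{-5} + \left(2 - 5\right)^{2} \left(-8\right) = i \sqrt{5} + \left(-3\right)^{2} \left(-8\right) = i \sqrt{5} + 9 \left(-8\right) = i \sqrt{5} - 72 = -72 + i \sqrt{5}$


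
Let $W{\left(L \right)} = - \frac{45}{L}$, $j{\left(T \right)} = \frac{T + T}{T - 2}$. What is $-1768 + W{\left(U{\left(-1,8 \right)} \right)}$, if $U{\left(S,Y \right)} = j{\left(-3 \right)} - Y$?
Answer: $- \frac{59887}{34} \approx -1761.4$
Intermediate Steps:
$j{\left(T \right)} = \frac{2 T}{-2 + T}$
$U{\left(S,Y \right)} = \frac{6}{5} - Y$ ($U{\left(S,Y \right)} = 2 \left(-3\right) \frac{1}{-2 - 3} - Y = 2 \left(-3\right) \frac{1}{-5} - Y = 2 \left(-3\right) \left(- \frac{1}{5}\right) - Y = \frac{6}{5} - Y$)
$-1768 + W{\left(U{\left(-1,8 \right)} \right)} = -1768 - \frac{45}{\frac{6}{5} - 8} = -1768 - \frac{45}{- \frac{34}{5}} = -1768 - - \frac{225}{34} = -1768 + \frac{225}{34} = - \frac{59887}{34}$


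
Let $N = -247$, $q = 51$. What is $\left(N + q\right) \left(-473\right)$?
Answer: $92708$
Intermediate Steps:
$\left(N + q\right) \left(-473\right) = \left(-247 + 51\right) \left(-473\right) = \left(-196\right) \left(-473\right) = 92708$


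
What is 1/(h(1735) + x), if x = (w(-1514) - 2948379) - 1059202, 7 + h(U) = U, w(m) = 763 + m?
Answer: -1/4006604 ≈ -2.4959e-7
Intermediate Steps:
h(U) = -7 + U
x = -4008332 (x = ((763 - 1514) - 2948379) - 1059202 = (-751 - 2948379) - 1059202 = -2949130 - 1059202 = -4008332)
1/(h(1735) + x) = 1/((-7 + 1735) - 4008332) = 1/(1728 - 4008332) = 1/(-4006604) = -1/4006604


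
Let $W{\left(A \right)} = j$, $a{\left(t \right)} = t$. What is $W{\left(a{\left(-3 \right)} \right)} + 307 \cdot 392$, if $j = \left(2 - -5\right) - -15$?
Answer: $120366$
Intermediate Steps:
$j = 22$ ($j = \left(2 + 5\right) + 15 = 7 + 15 = 22$)
$W{\left(A \right)} = 22$
$W{\left(a{\left(-3 \right)} \right)} + 307 \cdot 392 = 22 + 307 \cdot 392 = 22 + 120344 = 120366$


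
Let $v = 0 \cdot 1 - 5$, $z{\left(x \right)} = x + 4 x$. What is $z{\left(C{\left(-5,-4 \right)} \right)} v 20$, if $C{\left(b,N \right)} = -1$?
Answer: $500$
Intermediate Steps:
$z{\left(x \right)} = 5 x$
$v = -5$ ($v = 0 - 5 = -5$)
$z{\left(C{\left(-5,-4 \right)} \right)} v 20 = 5 \left(-1\right) \left(-5\right) 20 = \left(-5\right) \left(-5\right) 20 = 25 \cdot 20 = 500$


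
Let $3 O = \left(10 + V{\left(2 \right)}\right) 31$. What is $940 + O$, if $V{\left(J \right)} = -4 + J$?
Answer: $\frac{3068}{3} \approx 1022.7$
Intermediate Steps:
$O = \frac{248}{3}$ ($O = \frac{\left(10 + \left(-4 + 2\right)\right) 31}{3} = \frac{\left(10 - 2\right) 31}{3} = \frac{8 \cdot 31}{3} = \frac{1}{3} \cdot 248 = \frac{248}{3} \approx 82.667$)
$940 + O = 940 + \frac{248}{3} = \frac{3068}{3}$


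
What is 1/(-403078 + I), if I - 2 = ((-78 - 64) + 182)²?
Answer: -1/401476 ≈ -2.4908e-6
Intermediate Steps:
I = 1602 (I = 2 + ((-78 - 64) + 182)² = 2 + (-142 + 182)² = 2 + 40² = 2 + 1600 = 1602)
1/(-403078 + I) = 1/(-403078 + 1602) = 1/(-401476) = -1/401476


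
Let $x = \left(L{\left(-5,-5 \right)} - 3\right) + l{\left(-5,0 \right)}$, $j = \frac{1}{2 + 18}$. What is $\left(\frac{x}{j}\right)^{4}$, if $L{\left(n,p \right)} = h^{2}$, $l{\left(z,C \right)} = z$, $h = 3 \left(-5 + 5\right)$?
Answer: $655360000$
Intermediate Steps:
$h = 0$ ($h = 3 \cdot 0 = 0$)
$L{\left(n,p \right)} = 0$ ($L{\left(n,p \right)} = 0^{2} = 0$)
$j = \frac{1}{20} \approx 0.05$
$x = -8$ ($x = \left(0 - 3\right) - 5 = -3 - 5 = -8$)
$\left(\frac{x}{j}\right)^{4} = \left(- 8 \frac{1}{\frac{1}{20}}\right)^{4} = \left(\left(-8\right) 20\right)^{4} = \left(-160\right)^{4} = 655360000$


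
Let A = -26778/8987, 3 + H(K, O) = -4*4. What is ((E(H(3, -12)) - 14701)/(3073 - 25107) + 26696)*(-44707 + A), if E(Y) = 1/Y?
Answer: -204127034631189156/171016891 ≈ -1.1936e+9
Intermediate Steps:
H(K, O) = -19 (H(K, O) = -3 - 4*4 = -3 - 16 = -19)
A = -26778/8987 (A = -26778*1/8987 = -26778/8987 ≈ -2.9796)
((E(H(3, -12)) - 14701)/(3073 - 25107) + 26696)*(-44707 + A) = ((1/(-19) - 14701)/(3073 - 25107) + 26696)*(-44707 - 26778/8987) = ((-1/19 - 14701)/(-22034) + 26696)*(-401808587/8987) = (-279320/19*(-1/22034) + 26696)*(-401808587/8987) = (139660/209323 + 26696)*(-401808587/8987) = (5588226468/209323)*(-401808587/8987) = -204127034631189156/171016891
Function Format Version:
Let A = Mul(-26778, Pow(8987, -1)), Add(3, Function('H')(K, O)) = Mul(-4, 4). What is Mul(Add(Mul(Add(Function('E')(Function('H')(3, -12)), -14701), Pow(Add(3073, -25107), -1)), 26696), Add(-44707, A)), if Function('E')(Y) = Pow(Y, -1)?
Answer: Rational(-204127034631189156, 171016891) ≈ -1.1936e+9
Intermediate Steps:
Function('H')(K, O) = -19 (Function('H')(K, O) = Add(-3, Mul(-4, 4)) = Add(-3, -16) = -19)
A = Rational(-26778, 8987) (A = Mul(-26778, Rational(1, 8987)) = Rational(-26778, 8987) ≈ -2.9796)
Mul(Add(Mul(Add(Function('E')(Function('H')(3, -12)), -14701), Pow(Add(3073, -25107), -1)), 26696), Add(-44707, A)) = Mul(Add(Mul(Add(Pow(-19, -1), -14701), Pow(Add(3073, -25107), -1)), 26696), Add(-44707, Rational(-26778, 8987))) = Mul(Add(Mul(Add(Rational(-1, 19), -14701), Pow(-22034, -1)), 26696), Rational(-401808587, 8987)) = Mul(Add(Mul(Rational(-279320, 19), Rational(-1, 22034)), 26696), Rational(-401808587, 8987)) = Mul(Add(Rational(139660, 209323), 26696), Rational(-401808587, 8987)) = Mul(Rational(5588226468, 209323), Rational(-401808587, 8987)) = Rational(-204127034631189156, 171016891)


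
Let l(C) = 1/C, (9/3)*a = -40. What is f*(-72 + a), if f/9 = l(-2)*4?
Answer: 1536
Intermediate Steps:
a = -40/3 (a = (1/3)*(-40) = -40/3 ≈ -13.333)
f = -18 (f = 9*(4/(-2)) = 9*(-1/2*4) = 9*(-2) = -18)
f*(-72 + a) = -18*(-72 - 40/3) = -18*(-256/3) = 1536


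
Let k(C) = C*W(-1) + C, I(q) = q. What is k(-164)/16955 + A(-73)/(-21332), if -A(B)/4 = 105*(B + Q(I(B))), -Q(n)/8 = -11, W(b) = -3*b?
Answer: 23205677/90421015 ≈ 0.25664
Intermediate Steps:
Q(n) = 88 (Q(n) = -8*(-11) = 88)
k(C) = 4*C (k(C) = C*(-3*(-1)) + C = C*3 + C = 3*C + C = 4*C)
A(B) = -36960 - 420*B (A(B) = -420*(B + 88) = -420*(88 + B) = -4*(9240 + 105*B) = -36960 - 420*B)
k(-164)/16955 + A(-73)/(-21332) = (4*(-164))/16955 + (-36960 - 420*(-73))/(-21332) = -656*1/16955 + (-36960 + 30660)*(-1/21332) = -656/16955 - 6300*(-1/21332) = -656/16955 + 1575/5333 = 23205677/90421015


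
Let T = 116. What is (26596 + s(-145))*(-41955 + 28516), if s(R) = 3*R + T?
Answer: -353136603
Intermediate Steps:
s(R) = 116 + 3*R (s(R) = 3*R + 116 = 116 + 3*R)
(26596 + s(-145))*(-41955 + 28516) = (26596 + (116 + 3*(-145)))*(-41955 + 28516) = (26596 + (116 - 435))*(-13439) = (26596 - 319)*(-13439) = 26277*(-13439) = -353136603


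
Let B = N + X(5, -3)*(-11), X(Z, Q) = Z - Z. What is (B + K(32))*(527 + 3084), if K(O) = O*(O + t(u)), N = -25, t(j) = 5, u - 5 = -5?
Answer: 4185149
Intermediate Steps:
u = 0 (u = 5 - 5 = 0)
X(Z, Q) = 0
K(O) = O*(5 + O) (K(O) = O*(O + 5) = O*(5 + O))
B = -25 (B = -25 + 0*(-11) = -25 + 0 = -25)
(B + K(32))*(527 + 3084) = (-25 + 32*(5 + 32))*(527 + 3084) = (-25 + 32*37)*3611 = (-25 + 1184)*3611 = 1159*3611 = 4185149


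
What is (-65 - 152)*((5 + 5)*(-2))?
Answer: 4340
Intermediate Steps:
(-65 - 152)*((5 + 5)*(-2)) = -2170*(-2) = -217*(-20) = 4340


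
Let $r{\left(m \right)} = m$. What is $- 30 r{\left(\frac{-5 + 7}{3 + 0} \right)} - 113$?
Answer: $-133$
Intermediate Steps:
$- 30 r{\left(\frac{-5 + 7}{3 + 0} \right)} - 113 = - 30 \frac{-5 + 7}{3 + 0} - 113 = - 30 \cdot \frac{2}{3} - 113 = - 30 \cdot 2 \cdot \frac{1}{3} - 113 = \left(-30\right) \frac{2}{3} - 113 = -20 - 113 = -133$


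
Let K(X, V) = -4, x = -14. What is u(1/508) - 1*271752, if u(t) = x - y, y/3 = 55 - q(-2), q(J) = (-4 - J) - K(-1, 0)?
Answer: -271925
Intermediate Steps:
q(J) = -J (q(J) = (-4 - J) - 1*(-4) = (-4 - J) + 4 = -J)
y = 159 (y = 3*(55 - (-1)*(-2)) = 3*(55 - 1*2) = 3*(55 - 2) = 3*53 = 159)
u(t) = -173 (u(t) = -14 - 1*159 = -14 - 159 = -173)
u(1/508) - 1*271752 = -173 - 1*271752 = -173 - 271752 = -271925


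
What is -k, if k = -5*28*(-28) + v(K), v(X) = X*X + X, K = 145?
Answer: -25090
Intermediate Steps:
v(X) = X + X² (v(X) = X² + X = X + X²)
k = 25090 (k = -5*28*(-28) + 145*(1 + 145) = -140*(-28) + 145*146 = 3920 + 21170 = 25090)
-k = -1*25090 = -25090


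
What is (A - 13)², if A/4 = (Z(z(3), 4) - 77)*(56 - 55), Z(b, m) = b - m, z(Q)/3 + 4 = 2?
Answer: 130321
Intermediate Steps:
z(Q) = -6 (z(Q) = -12 + 3*2 = -12 + 6 = -6)
A = -348 (A = 4*(((-6 - 1*4) - 77)*(56 - 55)) = 4*(((-6 - 4) - 77)*1) = 4*((-10 - 77)*1) = 4*(-87*1) = 4*(-87) = -348)
(A - 13)² = (-348 - 13)² = (-361)² = 130321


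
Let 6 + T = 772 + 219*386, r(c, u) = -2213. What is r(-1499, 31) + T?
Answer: 83087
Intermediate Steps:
T = 85300 (T = -6 + (772 + 219*386) = -6 + (772 + 84534) = -6 + 85306 = 85300)
r(-1499, 31) + T = -2213 + 85300 = 83087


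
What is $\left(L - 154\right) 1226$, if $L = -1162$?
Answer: $-1613416$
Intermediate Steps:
$\left(L - 154\right) 1226 = \left(-1162 - 154\right) 1226 = \left(-1316\right) 1226 = -1613416$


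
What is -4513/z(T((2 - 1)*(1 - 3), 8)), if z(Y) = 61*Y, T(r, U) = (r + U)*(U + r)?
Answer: -4513/2196 ≈ -2.0551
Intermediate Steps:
T(r, U) = (U + r)² (T(r, U) = (U + r)*(U + r) = (U + r)²)
-4513/z(T((2 - 1)*(1 - 3), 8)) = -4513*1/(61*(8 + (2 - 1)*(1 - 3))²) = -4513*1/(61*(8 + 1*(-2))²) = -4513*1/(61*(8 - 2)²) = -4513/(61*6²) = -4513/(61*36) = -4513/2196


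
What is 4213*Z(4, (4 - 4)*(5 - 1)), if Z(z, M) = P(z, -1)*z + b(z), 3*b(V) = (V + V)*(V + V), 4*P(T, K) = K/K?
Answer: 282271/3 ≈ 94090.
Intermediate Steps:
P(T, K) = ¼ (P(T, K) = (K/K)/4 = (¼)*1 = ¼)
b(V) = 4*V²/3 (b(V) = ((V + V)*(V + V))/3 = ((2*V)*(2*V))/3 = (4*V²)/3 = 4*V²/3)
Z(z, M) = z/4 + 4*z²/3
4213*Z(4, (4 - 4)*(5 - 1)) = 4213*((1/12)*4*(3 + 16*4)) = 4213*((1/12)*4*(3 + 64)) = 4213*((1/12)*4*67) = 4213*(67/3) = 282271/3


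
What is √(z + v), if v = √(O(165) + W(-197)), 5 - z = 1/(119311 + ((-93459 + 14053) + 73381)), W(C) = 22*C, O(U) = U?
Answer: √(64168475694 + 12833717796*I*√4169)/113286 ≈ 5.906 + 5.4663*I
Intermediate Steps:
z = 566429/113286 (z = 5 - 1/(119311 + ((-93459 + 14053) + 73381)) = 5 - 1/(119311 + (-79406 + 73381)) = 5 - 1/(119311 - 6025) = 5 - 1/113286 = 566429/113286 ≈ 5.0000)
v = I*√4169 (v = √(165 + 22*(-197)) = √(165 - 4334) = √(-4169) = I*√4169 ≈ 64.568*I)
√(z + v) = √(566429/113286 + I*√4169)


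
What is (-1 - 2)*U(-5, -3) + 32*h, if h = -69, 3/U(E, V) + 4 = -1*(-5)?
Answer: -2217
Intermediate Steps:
U(E, V) = 3 (U(E, V) = 3/(-4 - 1*(-5)) = 3/(-4 + 5) = 3/1 = 3*1 = 3)
(-1 - 2)*U(-5, -3) + 32*h = (-1 - 2)*3 + 32*(-69) = -3*3 - 2208 = -9 - 2208 = -2217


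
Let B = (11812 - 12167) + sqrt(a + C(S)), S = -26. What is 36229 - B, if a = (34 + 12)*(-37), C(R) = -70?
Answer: 36584 - 2*I*sqrt(443) ≈ 36584.0 - 42.095*I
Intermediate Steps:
a = -1702 (a = 46*(-37) = -1702)
B = -355 + 2*I*sqrt(443) (B = (11812 - 12167) + sqrt(-1702 - 70) = -355 + sqrt(-1772) = -355 + 2*I*sqrt(443) ≈ -355.0 + 42.095*I)
36229 - B = 36229 - (-355 + 2*I*sqrt(443)) = 36229 + (355 - 2*I*sqrt(443)) = 36584 - 2*I*sqrt(443)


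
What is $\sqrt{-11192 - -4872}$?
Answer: $4 i \sqrt{395} \approx 79.498 i$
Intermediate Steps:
$\sqrt{-11192 - -4872} = \sqrt{-11192 + 4872} = \sqrt{-6320} = 4 i \sqrt{395}$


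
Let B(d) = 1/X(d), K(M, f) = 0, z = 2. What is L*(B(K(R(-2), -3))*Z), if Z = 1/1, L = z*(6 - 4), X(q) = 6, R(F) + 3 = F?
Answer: ⅔ ≈ 0.66667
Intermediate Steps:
R(F) = -3 + F
B(d) = ⅙ (B(d) = 1/6 = ⅙)
L = 4 (L = 2*(6 - 4) = 2*2 = 4)
Z = 1
L*(B(K(R(-2), -3))*Z) = 4*((⅙)*1) = 4*(⅙) = ⅔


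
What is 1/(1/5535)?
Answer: 5535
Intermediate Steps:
1/(1/5535) = 5535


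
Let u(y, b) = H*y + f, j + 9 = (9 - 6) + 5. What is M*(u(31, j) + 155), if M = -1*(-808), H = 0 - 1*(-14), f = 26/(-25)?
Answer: 11876792/25 ≈ 4.7507e+5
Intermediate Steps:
f = -26/25 (f = 26*(-1/25) = -26/25 ≈ -1.0400)
j = -1 (j = -9 + ((9 - 6) + 5) = -9 + (3 + 5) = -9 + 8 = -1)
H = 14 (H = 0 + 14 = 14)
M = 808
u(y, b) = -26/25 + 14*y (u(y, b) = 14*y - 26/25 = -26/25 + 14*y)
M*(u(31, j) + 155) = 808*((-26/25 + 14*31) + 155) = 808*((-26/25 + 434) + 155) = 808*(10824/25 + 155) = 808*(14699/25) = 11876792/25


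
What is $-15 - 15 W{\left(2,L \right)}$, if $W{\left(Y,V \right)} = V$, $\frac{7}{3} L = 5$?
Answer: $- \frac{330}{7} \approx -47.143$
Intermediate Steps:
$L = \frac{15}{7}$ ($L = \frac{3}{7} \cdot 5 = \frac{15}{7} \approx 2.1429$)
$-15 - 15 W{\left(2,L \right)} = -15 - \frac{225}{7} = - \frac{330}{7}$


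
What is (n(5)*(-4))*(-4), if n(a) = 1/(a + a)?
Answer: 8/5 ≈ 1.6000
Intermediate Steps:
n(a) = 1/(2*a)
(n(5)*(-4))*(-4) = (((1/2)/5)*(-4))*(-4) = (((1/2)*(1/5))*(-4))*(-4) = ((1/10)*(-4))*(-4) = -2/5*(-4) = 8/5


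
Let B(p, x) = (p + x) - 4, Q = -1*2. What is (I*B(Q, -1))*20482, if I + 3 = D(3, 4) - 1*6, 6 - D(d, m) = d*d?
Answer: 1720488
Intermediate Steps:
D(d, m) = 6 - d² (D(d, m) = 6 - d*d = 6 - d²)
Q = -2
B(p, x) = -4 + p + x
I = -12 (I = -3 + ((6 - 1*3²) - 1*6) = -3 + ((6 - 1*9) - 6) = -3 + ((6 - 9) - 6) = -3 + (-3 - 6) = -3 - 9 = -12)
(I*B(Q, -1))*20482 = -12*(-4 - 2 - 1)*20482 = -12*(-7)*20482 = 84*20482 = 1720488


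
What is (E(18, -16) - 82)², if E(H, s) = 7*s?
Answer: 37636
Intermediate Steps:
(E(18, -16) - 82)² = (7*(-16) - 82)² = (-112 - 82)² = (-194)² = 37636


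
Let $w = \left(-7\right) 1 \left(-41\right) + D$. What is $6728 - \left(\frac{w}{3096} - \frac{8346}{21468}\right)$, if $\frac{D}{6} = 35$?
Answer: $\frac{37265933767}{5538744} \approx 6728.2$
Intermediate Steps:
$D = 210$ ($D = 6 \cdot 35 = 210$)
$w = 497$ ($w = \left(-7\right) 1 \left(-41\right) + 210 = \left(-7\right) \left(-41\right) + 210 = 287 + 210 = 497$)
$6728 - \left(\frac{w}{3096} - \frac{8346}{21468}\right) = 6728 - \left(\frac{497}{3096} - \frac{8346}{21468}\right) = 6728 - \left(497 \cdot \frac{1}{3096} - \frac{1391}{3578}\right) = 6728 - \left(\frac{497}{3096} - \frac{1391}{3578}\right) = 6728 - - \frac{1264135}{5538744} = 6728 + \frac{1264135}{5538744} = \frac{37265933767}{5538744}$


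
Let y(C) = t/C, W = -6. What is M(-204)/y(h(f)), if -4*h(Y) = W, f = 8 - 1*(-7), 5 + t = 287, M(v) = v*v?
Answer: 10404/47 ≈ 221.36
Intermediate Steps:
M(v) = v**2
t = 282 (t = -5 + 287 = 282)
f = 15 (f = 8 + 7 = 15)
h(Y) = 3/2 (h(Y) = -1/4*(-6) = 3/2)
y(C) = 282/C
M(-204)/y(h(f)) = (-204)**2/((282/(3/2))) = 41616/((282*(2/3))) = 41616/188 = 41616*(1/188) = 10404/47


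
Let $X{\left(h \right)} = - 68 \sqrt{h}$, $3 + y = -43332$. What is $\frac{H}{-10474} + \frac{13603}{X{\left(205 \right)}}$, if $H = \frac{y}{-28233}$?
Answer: $- \frac{4815}{32856938} - \frac{13603 \sqrt{205}}{13940} \approx -13.972$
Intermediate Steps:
$y = -43335$ ($y = -3 - 43332 = -43335$)
$H = \frac{4815}{3137}$ ($H = - \frac{43335}{-28233} = \left(-43335\right) \left(- \frac{1}{28233}\right) = \frac{4815}{3137} \approx 1.5349$)
$\frac{H}{-10474} + \frac{13603}{X{\left(205 \right)}} = \frac{4815}{3137 \left(-10474\right)} + \frac{13603}{\left(-68\right) \sqrt{205}} = \frac{4815}{3137} \left(- \frac{1}{10474}\right) + 13603 \left(- \frac{\sqrt{205}}{13940}\right) = - \frac{4815}{32856938} - \frac{13603 \sqrt{205}}{13940}$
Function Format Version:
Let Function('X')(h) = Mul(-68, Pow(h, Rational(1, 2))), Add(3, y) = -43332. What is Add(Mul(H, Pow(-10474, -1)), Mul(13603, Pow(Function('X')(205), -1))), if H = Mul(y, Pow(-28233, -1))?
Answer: Add(Rational(-4815, 32856938), Mul(Rational(-13603, 13940), Pow(205, Rational(1, 2)))) ≈ -13.972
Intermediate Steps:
y = -43335 (y = Add(-3, -43332) = -43335)
H = Rational(4815, 3137) (H = Mul(-43335, Pow(-28233, -1)) = Mul(-43335, Rational(-1, 28233)) = Rational(4815, 3137) ≈ 1.5349)
Add(Mul(H, Pow(-10474, -1)), Mul(13603, Pow(Function('X')(205), -1))) = Add(Mul(Rational(4815, 3137), Pow(-10474, -1)), Mul(13603, Pow(Mul(-68, Pow(205, Rational(1, 2))), -1))) = Add(Mul(Rational(4815, 3137), Rational(-1, 10474)), Mul(13603, Mul(Rational(-1, 13940), Pow(205, Rational(1, 2))))) = Add(Rational(-4815, 32856938), Mul(Rational(-13603, 13940), Pow(205, Rational(1, 2))))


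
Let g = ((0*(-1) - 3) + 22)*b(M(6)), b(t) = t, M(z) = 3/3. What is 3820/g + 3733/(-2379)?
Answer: 9016853/45201 ≈ 199.48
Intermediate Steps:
M(z) = 1 (M(z) = 3*(⅓) = 1)
g = 19 (g = ((0*(-1) - 3) + 22)*1 = ((0 - 3) + 22)*1 = (-3 + 22)*1 = 19*1 = 19)
3820/g + 3733/(-2379) = 3820/19 + 3733/(-2379) = 3820*(1/19) + 3733*(-1/2379) = 3820/19 - 3733/2379 = 9016853/45201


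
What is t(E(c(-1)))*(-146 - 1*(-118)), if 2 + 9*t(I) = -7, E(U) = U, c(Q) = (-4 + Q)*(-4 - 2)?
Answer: 28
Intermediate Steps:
c(Q) = 24 - 6*Q (c(Q) = (-4 + Q)*(-6) = 24 - 6*Q)
t(I) = -1 (t(I) = -2/9 + (⅑)*(-7) = -2/9 - 7/9 = -1)
t(E(c(-1)))*(-146 - 1*(-118)) = -(-146 - 1*(-118)) = -(-146 + 118) = -1*(-28) = 28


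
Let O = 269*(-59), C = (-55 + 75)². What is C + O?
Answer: -15471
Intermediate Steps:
C = 400 (C = 20² = 400)
O = -15871
C + O = 400 - 15871 = -15471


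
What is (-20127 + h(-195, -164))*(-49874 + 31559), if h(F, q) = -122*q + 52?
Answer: 1227105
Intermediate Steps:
h(F, q) = 52 - 122*q
(-20127 + h(-195, -164))*(-49874 + 31559) = (-20127 + (52 - 122*(-164)))*(-49874 + 31559) = (-20127 + (52 + 20008))*(-18315) = (-20127 + 20060)*(-18315) = -67*(-18315) = 1227105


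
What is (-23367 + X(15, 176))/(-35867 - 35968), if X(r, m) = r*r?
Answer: 7714/23945 ≈ 0.32215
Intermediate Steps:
X(r, m) = r**2
(-23367 + X(15, 176))/(-35867 - 35968) = (-23367 + 15**2)/(-35867 - 35968) = (-23367 + 225)/(-71835) = -23142*(-1/71835) = 7714/23945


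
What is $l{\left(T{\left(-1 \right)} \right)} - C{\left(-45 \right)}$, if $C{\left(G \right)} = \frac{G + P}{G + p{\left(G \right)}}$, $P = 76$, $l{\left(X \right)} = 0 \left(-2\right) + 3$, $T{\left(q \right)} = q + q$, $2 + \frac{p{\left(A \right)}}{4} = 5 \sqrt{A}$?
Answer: $\frac{64070}{20809} + \frac{1860 i \sqrt{5}}{20809} \approx 3.079 + 0.19987 i$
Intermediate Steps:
$p{\left(A \right)} = -8 + 20 \sqrt{A}$ ($p{\left(A \right)} = -8 + 4 \cdot 5 \sqrt{A} = -8 + 20 \sqrt{A}$)
$T{\left(q \right)} = 2 q$
$l{\left(X \right)} = 3$ ($l{\left(X \right)} = 0 + 3 = 3$)
$C{\left(G \right)} = \frac{76 + G}{-8 + G + 20 \sqrt{G}}$ ($C{\left(G \right)} = \frac{G + 76}{G + \left(-8 + 20 \sqrt{G}\right)} = \frac{76 + G}{-8 + G + 20 \sqrt{G}}$)
$l{\left(T{\left(-1 \right)} \right)} - C{\left(-45 \right)} = 3 - \frac{76 - 45}{-8 - 45 + 20 \sqrt{-45}} = 3 - \frac{1}{-8 - 45 + 20 \cdot 3 i \sqrt{5}} \cdot 31 = 3 - \frac{1}{-8 - 45 + 60 i \sqrt{5}} \cdot 31 = 3 - \frac{1}{-53 + 60 i \sqrt{5}} \cdot 31 = 3 - \frac{31}{-53 + 60 i \sqrt{5}}$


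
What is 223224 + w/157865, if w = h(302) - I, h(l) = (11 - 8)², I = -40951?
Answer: 7047859544/31573 ≈ 2.2322e+5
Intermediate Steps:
h(l) = 9 (h(l) = 3² = 9)
w = 40960 (w = 9 - 1*(-40951) = 9 + 40951 = 40960)
223224 + w/157865 = 223224 + 40960/157865 = 223224 + 40960*(1/157865) = 223224 + 8192/31573 = 7047859544/31573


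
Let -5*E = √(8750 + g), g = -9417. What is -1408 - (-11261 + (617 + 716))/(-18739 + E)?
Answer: 8*(-176*√667 + 16496525*I)/(√667 - 93695*I) ≈ -1408.5 + 0.00014604*I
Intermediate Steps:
E = -I*√667/5 (E = -√(8750 - 9417)/5 = -I*√667/5 ≈ -5.1653*I)
-1408 - (-11261 + (617 + 716))/(-18739 + E) = -1408 - (-11261 + (617 + 716))/(-18739 - I*√667/5) = -1408 - (-11261 + 1333)/(-18739 - I*√667/5) = -1408 - (-9928)/(-18739 - I*√667/5) = -1408 + 9928/(-18739 - I*√667/5)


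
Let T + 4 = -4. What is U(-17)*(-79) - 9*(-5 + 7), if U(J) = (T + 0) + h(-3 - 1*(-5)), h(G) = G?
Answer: 456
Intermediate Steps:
T = -8 (T = -4 - 4 = -8)
U(J) = -6 (U(J) = (-8 + 0) + (-3 - 1*(-5)) = -8 + (-3 + 5) = -8 + 2 = -6)
U(-17)*(-79) - 9*(-5 + 7) = -6*(-79) - 9*(-5 + 7) = 474 - 9*2 = 474 - 18 = 456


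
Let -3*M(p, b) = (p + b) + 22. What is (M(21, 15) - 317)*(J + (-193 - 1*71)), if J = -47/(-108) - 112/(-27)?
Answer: 3141017/36 ≈ 87251.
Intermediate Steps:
M(p, b) = -22/3 - b/3 - p/3 (M(p, b) = -((p + b) + 22)/3 = -((b + p) + 22)/3 = -(22 + b + p)/3 = -22/3 - b/3 - p/3)
J = 55/12 (J = -47*(-1/108) - 112*(-1/27) = 47/108 + 112/27 = 55/12 ≈ 4.5833)
(M(21, 15) - 317)*(J + (-193 - 1*71)) = ((-22/3 - ⅓*15 - ⅓*21) - 317)*(55/12 + (-193 - 1*71)) = ((-22/3 - 5 - 7) - 317)*(55/12 + (-193 - 71)) = (-58/3 - 317)*(55/12 - 264) = -1009/3*(-3113/12) = 3141017/36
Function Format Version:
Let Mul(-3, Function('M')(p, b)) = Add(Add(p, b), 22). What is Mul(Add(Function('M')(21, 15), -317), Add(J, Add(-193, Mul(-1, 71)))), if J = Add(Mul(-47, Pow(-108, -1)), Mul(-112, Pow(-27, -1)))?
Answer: Rational(3141017, 36) ≈ 87251.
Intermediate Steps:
Function('M')(p, b) = Add(Rational(-22, 3), Mul(Rational(-1, 3), b), Mul(Rational(-1, 3), p)) (Function('M')(p, b) = Mul(Rational(-1, 3), Add(Add(p, b), 22)) = Mul(Rational(-1, 3), Add(Add(b, p), 22)) = Mul(Rational(-1, 3), Add(22, b, p)) = Add(Rational(-22, 3), Mul(Rational(-1, 3), b), Mul(Rational(-1, 3), p)))
J = Rational(55, 12) (J = Add(Mul(-47, Rational(-1, 108)), Mul(-112, Rational(-1, 27))) = Add(Rational(47, 108), Rational(112, 27)) = Rational(55, 12) ≈ 4.5833)
Mul(Add(Function('M')(21, 15), -317), Add(J, Add(-193, Mul(-1, 71)))) = Mul(Add(Add(Rational(-22, 3), Mul(Rational(-1, 3), 15), Mul(Rational(-1, 3), 21)), -317), Add(Rational(55, 12), Add(-193, Mul(-1, 71)))) = Mul(Add(Add(Rational(-22, 3), -5, -7), -317), Add(Rational(55, 12), Add(-193, -71))) = Mul(Add(Rational(-58, 3), -317), Add(Rational(55, 12), -264)) = Mul(Rational(-1009, 3), Rational(-3113, 12)) = Rational(3141017, 36)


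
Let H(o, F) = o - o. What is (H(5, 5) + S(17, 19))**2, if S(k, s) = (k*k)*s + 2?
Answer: 30173049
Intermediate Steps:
H(o, F) = 0
S(k, s) = 2 + s*k**2 (S(k, s) = k**2*s + 2 = s*k**2 + 2 = 2 + s*k**2)
(H(5, 5) + S(17, 19))**2 = (0 + (2 + 19*17**2))**2 = (0 + (2 + 19*289))**2 = (0 + (2 + 5491))**2 = (0 + 5493)**2 = 5493**2 = 30173049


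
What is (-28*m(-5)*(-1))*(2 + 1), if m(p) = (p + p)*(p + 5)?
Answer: 0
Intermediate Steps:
m(p) = 2*p*(5 + p) (m(p) = (2*p)*(5 + p) = 2*p*(5 + p))
(-28*m(-5)*(-1))*(2 + 1) = (-28*2*(-5)*(5 - 5)*(-1))*(2 + 1) = -28*2*(-5)*0*(-1)*3 = -0*(-1)*3 = -28*0*3 = 0*3 = 0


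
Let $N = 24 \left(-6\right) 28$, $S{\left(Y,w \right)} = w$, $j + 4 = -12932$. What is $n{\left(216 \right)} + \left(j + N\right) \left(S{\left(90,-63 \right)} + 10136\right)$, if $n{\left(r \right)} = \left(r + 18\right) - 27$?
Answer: $-170918457$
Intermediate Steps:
$j = -12936$ ($j = -4 - 12932 = -12936$)
$n{\left(r \right)} = -9 + r$ ($n{\left(r \right)} = \left(18 + r\right) - 27 = -9 + r$)
$N = -4032$ ($N = \left(-144\right) 28 = -4032$)
$n{\left(216 \right)} + \left(j + N\right) \left(S{\left(90,-63 \right)} + 10136\right) = \left(-9 + 216\right) + \left(-12936 - 4032\right) \left(-63 + 10136\right) = 207 - 170918664 = -170918457$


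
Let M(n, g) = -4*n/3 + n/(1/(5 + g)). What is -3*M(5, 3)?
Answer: -100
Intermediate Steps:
M(n, g) = -4*n/3 + n*(5 + g) (M(n, g) = -4*n*(⅓) + n*(5 + g) = -4*n/3 + n*(5 + g))
-3*M(5, 3) = -5*(11 + 3*3) = -5*(11 + 9) = -5*20 = -3*100/3 = -100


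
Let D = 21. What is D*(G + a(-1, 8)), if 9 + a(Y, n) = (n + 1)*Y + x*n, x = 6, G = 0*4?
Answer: 630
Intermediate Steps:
G = 0
a(Y, n) = -9 + 6*n + Y*(1 + n) (a(Y, n) = -9 + ((n + 1)*Y + 6*n) = -9 + ((1 + n)*Y + 6*n) = -9 + (Y*(1 + n) + 6*n) = -9 + (6*n + Y*(1 + n)) = -9 + 6*n + Y*(1 + n))
D*(G + a(-1, 8)) = 21*(0 + (-9 - 1 + 6*8 - 1*8)) = 21*(0 + (-9 - 1 + 48 - 8)) = 21*(0 + 30) = 21*30 = 630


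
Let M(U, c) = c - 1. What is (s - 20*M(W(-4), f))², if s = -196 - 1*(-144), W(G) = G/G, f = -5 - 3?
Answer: 16384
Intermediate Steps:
f = -8
W(G) = 1
M(U, c) = -1 + c
s = -52 (s = -196 + 144 = -52)
(s - 20*M(W(-4), f))² = (-52 - 20*(-1 - 8))² = (-52 - 20*(-9))² = (-52 + 180)² = 128² = 16384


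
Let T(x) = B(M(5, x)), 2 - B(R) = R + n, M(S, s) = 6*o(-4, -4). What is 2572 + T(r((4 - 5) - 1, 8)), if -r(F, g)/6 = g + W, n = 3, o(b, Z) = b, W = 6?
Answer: 2595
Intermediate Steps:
M(S, s) = -24 (M(S, s) = 6*(-4) = -24)
B(R) = -1 - R (B(R) = 2 - (R + 3) = 2 - (3 + R) = 2 + (-3 - R) = -1 - R)
r(F, g) = -36 - 6*g (r(F, g) = -6*(g + 6) = -6*(6 + g) = -36 - 6*g)
T(x) = 23 (T(x) = -1 - 1*(-24) = -1 + 24 = 23)
2572 + T(r((4 - 5) - 1, 8)) = 2572 + 23 = 2595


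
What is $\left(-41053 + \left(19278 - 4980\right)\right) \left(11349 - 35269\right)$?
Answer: $639979600$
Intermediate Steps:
$\left(-41053 + \left(19278 - 4980\right)\right) \left(11349 - 35269\right) = \left(-41053 + 14298\right) \left(-23920\right) = \left(-26755\right) \left(-23920\right) = 639979600$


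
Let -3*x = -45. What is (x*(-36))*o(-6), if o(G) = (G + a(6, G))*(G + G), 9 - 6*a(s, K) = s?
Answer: -35640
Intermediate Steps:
x = 15 (x = -1/3*(-45) = 15)
a(s, K) = 3/2 - s/6
o(G) = 2*G*(1/2 + G) (o(G) = (G + (3/2 - 1/6*6))*(G + G) = (G + (3/2 - 1))*(2*G) = (G + 1/2)*(2*G) = (1/2 + G)*(2*G) = 2*G*(1/2 + G))
(x*(-36))*o(-6) = (15*(-36))*(-6*(1 + 2*(-6))) = -(-3240)*(1 - 12) = -(-3240)*(-11) = -540*66 = -35640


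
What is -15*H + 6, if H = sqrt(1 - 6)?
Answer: 6 - 15*I*sqrt(5) ≈ 6.0 - 33.541*I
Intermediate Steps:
H = I*sqrt(5) (H = sqrt(-5) = I*sqrt(5) ≈ 2.2361*I)
-15*H + 6 = -15*I*sqrt(5) + 6 = 6 - 15*I*sqrt(5)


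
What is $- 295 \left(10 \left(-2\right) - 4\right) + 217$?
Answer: $7297$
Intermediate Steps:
$- 295 \left(10 \left(-2\right) - 4\right) + 217 = - 295 \left(-20 - 4\right) + 217 = \left(-295\right) \left(-24\right) + 217 = 7080 + 217 = 7297$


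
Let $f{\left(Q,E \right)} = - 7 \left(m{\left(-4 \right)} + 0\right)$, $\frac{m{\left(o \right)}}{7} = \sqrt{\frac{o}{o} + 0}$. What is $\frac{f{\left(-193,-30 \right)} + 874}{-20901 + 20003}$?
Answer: $- \frac{825}{898} \approx -0.91871$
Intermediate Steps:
$m{\left(o \right)} = 7$ ($m{\left(o \right)} = 7 \sqrt{\frac{o}{o} + 0} = 7 \sqrt{1 + 0} = 7 \sqrt{1} = 7 \cdot 1 = 7$)
$f{\left(Q,E \right)} = -49$ ($f{\left(Q,E \right)} = - 7 \left(7 + 0\right) = \left(-7\right) 7 = -49$)
$\frac{f{\left(-193,-30 \right)} + 874}{-20901 + 20003} = \frac{-49 + 874}{-20901 + 20003} = \frac{825}{-898} = 825 \left(- \frac{1}{898}\right) = - \frac{825}{898}$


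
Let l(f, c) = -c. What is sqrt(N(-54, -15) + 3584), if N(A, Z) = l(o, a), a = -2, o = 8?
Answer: sqrt(3586) ≈ 59.883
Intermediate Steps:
N(A, Z) = 2 (N(A, Z) = -1*(-2) = 2)
sqrt(N(-54, -15) + 3584) = sqrt(2 + 3584) = sqrt(3586)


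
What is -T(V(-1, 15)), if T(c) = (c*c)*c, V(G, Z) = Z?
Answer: -3375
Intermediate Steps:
T(c) = c³ (T(c) = c²*c = c³)
-T(V(-1, 15)) = -1*15³ = -1*3375 = -3375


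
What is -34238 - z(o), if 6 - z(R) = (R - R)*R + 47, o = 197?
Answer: -34197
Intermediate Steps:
z(R) = -41 (z(R) = 6 - ((R - R)*R + 47) = 6 - (0*R + 47) = 6 - (0 + 47) = 6 - 1*47 = 6 - 47 = -41)
-34238 - z(o) = -34238 - 1*(-41) = -34238 + 41 = -34197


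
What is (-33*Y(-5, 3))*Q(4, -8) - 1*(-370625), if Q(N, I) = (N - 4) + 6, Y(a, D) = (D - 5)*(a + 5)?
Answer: 370625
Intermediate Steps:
Y(a, D) = (-5 + D)*(5 + a)
Q(N, I) = 2 + N (Q(N, I) = (-4 + N) + 6 = 2 + N)
(-33*Y(-5, 3))*Q(4, -8) - 1*(-370625) = (-33*(-25 - 5*(-5) + 5*3 + 3*(-5)))*(2 + 4) - 1*(-370625) = -33*(-25 + 25 + 15 - 15)*6 + 370625 = -33*0*6 + 370625 = 0*6 + 370625 = 0 + 370625 = 370625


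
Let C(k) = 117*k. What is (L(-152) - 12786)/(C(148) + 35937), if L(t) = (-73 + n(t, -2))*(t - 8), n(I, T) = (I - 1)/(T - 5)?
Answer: -32222/372771 ≈ -0.086439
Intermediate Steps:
n(I, T) = (-1 + I)/(-5 + T)
L(t) = (-8 + t)*(-510/7 - t/7) (L(t) = (-73 + (-1 + t)/(-5 - 2))*(t - 8) = (-73 + (-1 + t)/(-7))*(-8 + t) = (-73 - (-1 + t)/7)*(-8 + t) = (-73 + (⅐ - t/7))*(-8 + t) = (-510/7 - t/7)*(-8 + t) = (-8 + t)*(-510/7 - t/7))
(L(-152) - 12786)/(C(148) + 35937) = ((4080/7 - 502/7*(-152) - ⅐*(-152)²) - 12786)/(117*148 + 35937) = ((4080/7 + 76304/7 - ⅐*23104) - 12786)/(17316 + 35937) = ((4080/7 + 76304/7 - 23104/7) - 12786)/53253 = (57280/7 - 12786)*(1/53253) = -32222/7*1/53253 = -32222/372771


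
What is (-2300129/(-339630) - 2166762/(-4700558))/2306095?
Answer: 524899415911/167343933955546650 ≈ 3.1367e-6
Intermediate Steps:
(-2300129/(-339630) - 2166762/(-4700558))/2306095 = (-2300129*(-1/339630) - 2166762*(-1/4700558))*(1/2306095) = (2300129/339630 + 1083381/2350279)*(1/2306095) = (5773893575021/798225256770)*(1/2306095) = 524899415911/167343933955546650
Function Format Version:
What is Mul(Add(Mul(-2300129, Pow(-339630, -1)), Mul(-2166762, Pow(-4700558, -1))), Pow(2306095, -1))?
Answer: Rational(524899415911, 167343933955546650) ≈ 3.1367e-6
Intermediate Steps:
Mul(Add(Mul(-2300129, Pow(-339630, -1)), Mul(-2166762, Pow(-4700558, -1))), Pow(2306095, -1)) = Mul(Add(Mul(-2300129, Rational(-1, 339630)), Mul(-2166762, Rational(-1, 4700558))), Rational(1, 2306095)) = Mul(Add(Rational(2300129, 339630), Rational(1083381, 2350279)), Rational(1, 2306095)) = Mul(Rational(5773893575021, 798225256770), Rational(1, 2306095)) = Rational(524899415911, 167343933955546650)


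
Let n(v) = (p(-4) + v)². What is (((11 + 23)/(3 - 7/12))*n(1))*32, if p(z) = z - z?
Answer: 13056/29 ≈ 450.21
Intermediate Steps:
p(z) = 0
n(v) = v² (n(v) = (0 + v)² = v²)
(((11 + 23)/(3 - 7/12))*n(1))*32 = (((11 + 23)/(3 - 7/12))*1²)*32 = ((34/(3 - 7*1/12))*1)*32 = ((34/(3 - 7/12))*1)*32 = ((34/(29/12))*1)*32 = ((34*(12/29))*1)*32 = ((408/29)*1)*32 = (408/29)*32 = 13056/29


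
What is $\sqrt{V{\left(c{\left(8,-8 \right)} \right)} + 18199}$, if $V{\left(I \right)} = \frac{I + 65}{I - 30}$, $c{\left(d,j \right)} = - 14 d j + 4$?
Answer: $\frac{\sqrt{551026506}}{174} \approx 134.91$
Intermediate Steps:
$c{\left(d,j \right)} = 4 - 14 d j$ ($c{\left(d,j \right)} = - 14 d j + 4 = 4 - 14 d j$)
$V{\left(I \right)} = \frac{65 + I}{-30 + I}$
$\sqrt{V{\left(c{\left(8,-8 \right)} \right)} + 18199} = \sqrt{\frac{65 - \left(-4 + 112 \left(-8\right)\right)}{-30 - \left(-4 + 112 \left(-8\right)\right)} + 18199} = \sqrt{\frac{65 + \left(4 + 896\right)}{-30 + \left(4 + 896\right)} + 18199} = \sqrt{\frac{65 + 900}{-30 + 900} + 18199} = \sqrt{\frac{1}{870} \cdot 965 + 18199} = \sqrt{\frac{193}{174} + 18199} = \sqrt{\frac{3166819}{174}} = \frac{\sqrt{551026506}}{174}$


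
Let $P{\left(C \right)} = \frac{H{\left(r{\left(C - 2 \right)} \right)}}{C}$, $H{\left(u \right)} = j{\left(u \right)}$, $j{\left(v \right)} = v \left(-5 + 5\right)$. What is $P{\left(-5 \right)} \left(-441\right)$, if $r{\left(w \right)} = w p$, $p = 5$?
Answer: $0$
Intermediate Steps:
$j{\left(v \right)} = 0$ ($j{\left(v \right)} = v 0 = 0$)
$r{\left(w \right)} = 5 w$ ($r{\left(w \right)} = w 5 = 5 w$)
$H{\left(u \right)} = 0$
$P{\left(C \right)} = 0$ ($P{\left(C \right)} = \frac{0}{C} = 0$)
$P{\left(-5 \right)} \left(-441\right) = 0 \left(-441\right) = 0$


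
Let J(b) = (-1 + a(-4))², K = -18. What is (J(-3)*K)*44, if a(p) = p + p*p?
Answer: -95832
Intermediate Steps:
a(p) = p + p²
J(b) = 121 (J(b) = (-1 - 4*(1 - 4))² = (-1 - 4*(-3))² = (-1 + 12)² = 11² = 121)
(J(-3)*K)*44 = (121*(-18))*44 = -2178*44 = -95832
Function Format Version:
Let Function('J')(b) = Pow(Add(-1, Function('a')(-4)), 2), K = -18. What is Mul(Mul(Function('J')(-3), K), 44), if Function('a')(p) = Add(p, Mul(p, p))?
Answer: -95832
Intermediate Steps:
Function('a')(p) = Add(p, Pow(p, 2))
Function('J')(b) = 121 (Function('J')(b) = Pow(Add(-1, Mul(-4, Add(1, -4))), 2) = Pow(Add(-1, Mul(-4, -3)), 2) = Pow(Add(-1, 12), 2) = Pow(11, 2) = 121)
Mul(Mul(Function('J')(-3), K), 44) = Mul(Mul(121, -18), 44) = Mul(-2178, 44) = -95832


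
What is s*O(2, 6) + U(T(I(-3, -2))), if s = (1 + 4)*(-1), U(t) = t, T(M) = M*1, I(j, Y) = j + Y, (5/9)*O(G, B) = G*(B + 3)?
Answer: -167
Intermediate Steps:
O(G, B) = 9*G*(3 + B)/5 (O(G, B) = 9*(G*(B + 3))/5 = 9*(G*(3 + B))/5 = 9*G*(3 + B)/5)
I(j, Y) = Y + j
T(M) = M
s = -5 (s = 5*(-1) = -5)
s*O(2, 6) + U(T(I(-3, -2))) = -9*2*(3 + 6) + (-2 - 3) = -9*2*9 - 5 = -5*162/5 - 5 = -162 - 5 = -167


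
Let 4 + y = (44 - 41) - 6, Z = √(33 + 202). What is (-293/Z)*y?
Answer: 2051*√235/235 ≈ 133.79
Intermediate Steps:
Z = √235 ≈ 15.330
y = -7 (y = -4 + ((44 - 41) - 6) = -4 + (3 - 6) = -4 - 3 = -7)
(-293/Z)*y = -293*√235/235*(-7) = 2051*√235/235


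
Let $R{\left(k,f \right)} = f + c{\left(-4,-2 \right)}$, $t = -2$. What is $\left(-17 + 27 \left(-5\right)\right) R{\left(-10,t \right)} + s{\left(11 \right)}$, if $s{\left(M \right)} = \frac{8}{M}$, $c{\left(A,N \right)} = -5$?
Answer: $\frac{11712}{11} \approx 1064.7$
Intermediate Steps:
$R{\left(k,f \right)} = -5 + f$ ($R{\left(k,f \right)} = f - 5 = -5 + f$)
$\left(-17 + 27 \left(-5\right)\right) R{\left(-10,t \right)} + s{\left(11 \right)} = \left(-17 + 27 \left(-5\right)\right) \left(-5 - 2\right) + \frac{8}{11} = \left(-17 - 135\right) \left(-7\right) + 8 \cdot \frac{1}{11} = \left(-152\right) \left(-7\right) + \frac{8}{11} = 1064 + \frac{8}{11} = \frac{11712}{11}$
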